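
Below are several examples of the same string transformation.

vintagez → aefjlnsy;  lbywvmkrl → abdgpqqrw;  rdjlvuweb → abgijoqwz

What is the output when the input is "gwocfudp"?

bhikltuz

The transformation: shift every letter 5 places forward in the alphabet (wrapping around), then sort the characters into alphabetical order.
Working it through for "gwocfudp": intermediate "lbthkziu", final "bhikltuz".
(Check on "lbywvmkrl": → "qgdbarpwq" → "abdgpqqrw" ✓)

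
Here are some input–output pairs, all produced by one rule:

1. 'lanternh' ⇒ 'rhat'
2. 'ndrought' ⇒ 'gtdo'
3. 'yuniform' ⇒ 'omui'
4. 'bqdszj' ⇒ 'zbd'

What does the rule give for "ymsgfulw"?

The rule is to swap the front and back halves of the string, then keep every other character starting from the second (positions 2nd, 4th, 6th, ...).
Starting from "ymsgfulw": after the first operation, "fulwymsg"; after the second, "uwmg".

uwmg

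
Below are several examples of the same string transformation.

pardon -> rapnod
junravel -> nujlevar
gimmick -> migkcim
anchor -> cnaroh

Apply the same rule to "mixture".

Looking at the pairs, the operation is to move the first 3 characters to the end (rotate left by 3), then reverse the string.
On "mixture": the first step gives "turemix", and the second then gives "ximerut".

ximerut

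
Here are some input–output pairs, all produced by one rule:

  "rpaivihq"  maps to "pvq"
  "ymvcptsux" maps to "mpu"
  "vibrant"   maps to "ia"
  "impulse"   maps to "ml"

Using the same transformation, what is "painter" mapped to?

The transformation: keep one character in every 3, starting at position 2 (positions 2nd, 5th, 8th, ...).
Doing the same to "painter": "at".

at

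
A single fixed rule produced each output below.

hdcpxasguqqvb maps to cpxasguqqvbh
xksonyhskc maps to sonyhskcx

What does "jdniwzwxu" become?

niwzwxuj

Rule — move the first character to the end, then delete the first character.
"jdniwzwxu" → "niwzwxuj".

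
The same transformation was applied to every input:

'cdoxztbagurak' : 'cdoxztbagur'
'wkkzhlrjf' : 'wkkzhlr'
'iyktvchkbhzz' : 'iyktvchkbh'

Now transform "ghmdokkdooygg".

The transformation: delete the last 2 characters.
Doing the same to "ghmdokkdooygg": "ghmdokkdooy".

ghmdokkdooy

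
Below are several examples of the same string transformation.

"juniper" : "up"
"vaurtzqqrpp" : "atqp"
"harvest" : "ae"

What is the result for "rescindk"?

eik

The pattern: keep one character in every 3, starting at position 2 (positions 2nd, 5th, 8th, ...).
On "rescindk" that produces "eik".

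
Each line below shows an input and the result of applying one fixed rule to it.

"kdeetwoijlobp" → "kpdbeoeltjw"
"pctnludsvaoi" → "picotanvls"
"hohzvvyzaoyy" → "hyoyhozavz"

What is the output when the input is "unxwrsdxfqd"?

In each case the input is transformed by: take characters alternately from the front and the back (1st, last, 2nd, 2nd-last, ...), then delete the last 2 characters.
On "unxwrsdxfqd": the first step gives "udnqxfwxrds", and the second then gives "udnqxfwxr".

udnqxfwxr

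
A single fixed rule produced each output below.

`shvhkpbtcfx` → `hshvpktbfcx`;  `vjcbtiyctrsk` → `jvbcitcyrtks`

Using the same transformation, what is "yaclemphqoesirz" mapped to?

aylcmehpoqseriz

The pattern: swap each adjacent pair of characters (1↔2, 3↔4, ...).
On "yaclemphqoesirz" that produces "aylcmehpoqseriz".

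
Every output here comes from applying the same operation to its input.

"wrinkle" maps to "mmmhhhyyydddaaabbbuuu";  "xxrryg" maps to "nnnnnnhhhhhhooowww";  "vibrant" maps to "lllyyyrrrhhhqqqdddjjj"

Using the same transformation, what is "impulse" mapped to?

yyycccfffkkkbbbiiiuuu

The transformation: repeat every character 3 times, then shift every letter 10 places backward in the alphabet (wrapping around).
"impulse" → "yyycccfffkkkbbbiiiuuu".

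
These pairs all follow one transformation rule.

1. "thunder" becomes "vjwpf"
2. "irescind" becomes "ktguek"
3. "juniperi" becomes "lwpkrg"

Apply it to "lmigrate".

nokitc

The rule is to shift every letter 2 places forward in the alphabet (wrapping around), then delete the last 2 characters.
For "lmigrate" the result is "nokitc".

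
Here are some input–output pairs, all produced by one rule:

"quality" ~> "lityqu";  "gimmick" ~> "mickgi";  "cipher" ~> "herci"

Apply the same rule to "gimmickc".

The pattern: move the first 2 characters to the end (rotate left by 2), then delete the first character.
Applying that to "gimmickc" gives "mickcgi".

mickcgi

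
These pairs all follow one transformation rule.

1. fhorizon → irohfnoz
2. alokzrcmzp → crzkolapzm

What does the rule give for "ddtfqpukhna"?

The pattern: reverse the string, then move the first 3 characters to the end (rotate left by 3).
Applying both steps to "ddtfqpukhna": "anhkupqftdd", then "kupqftddanh".
(Check on "alokzrcmzp": → "pzmcrzkola" → "crzkolapzm" ✓)

kupqftddanh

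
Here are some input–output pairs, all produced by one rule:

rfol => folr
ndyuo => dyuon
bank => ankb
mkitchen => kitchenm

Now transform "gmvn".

mvng

What's happening: move the first character to the end.
So "gmvn" becomes "mvng".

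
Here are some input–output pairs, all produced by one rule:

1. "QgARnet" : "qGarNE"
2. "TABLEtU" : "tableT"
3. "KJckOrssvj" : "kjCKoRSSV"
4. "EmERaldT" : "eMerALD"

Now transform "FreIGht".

The transformation: delete the last character, then flip the case of every letter.
Working it through for "FreIGht": intermediate "FreIGh", final "fREigH".

fREigH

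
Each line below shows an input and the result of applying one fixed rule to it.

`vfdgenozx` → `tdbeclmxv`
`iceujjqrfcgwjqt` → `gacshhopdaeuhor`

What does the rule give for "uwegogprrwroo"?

sucemenppupmm

The transformation: shift every letter 2 places backward in the alphabet (wrapping around).
Applying that to "uwegogprrwroo" gives "sucemenppupmm".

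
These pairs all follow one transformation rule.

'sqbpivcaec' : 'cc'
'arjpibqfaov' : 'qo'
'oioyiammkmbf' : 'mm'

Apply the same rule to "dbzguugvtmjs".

gm

The pattern: keep one character in every 3, starting at position 1 (positions 1st, 4th, 7th, ...), then keep only the last 2 characters.
Starting from "dbzguugvtmjs": after the first operation, "dggm"; after the second, "gm".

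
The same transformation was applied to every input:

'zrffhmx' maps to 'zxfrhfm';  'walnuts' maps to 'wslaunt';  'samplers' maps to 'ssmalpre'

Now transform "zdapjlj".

In each case the input is transformed by: move the last character to the front, then swap each adjacent pair of characters (1↔2, 3↔4, ...).
Applying both steps to "zdapjlj": "jzdapjl", then "zjadjpl".
(Check on "zrffhmx": → "xzrffhm" → "zxfrhfm" ✓)

zjadjpl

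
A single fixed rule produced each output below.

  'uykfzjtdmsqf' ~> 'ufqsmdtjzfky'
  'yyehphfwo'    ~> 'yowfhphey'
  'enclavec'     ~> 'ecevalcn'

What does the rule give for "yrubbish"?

yhsibbur

Looking at the pairs, the operation is to reverse the string, then move the last character to the front.
"yrubbish" → "hsibbury" → "yhsibbur".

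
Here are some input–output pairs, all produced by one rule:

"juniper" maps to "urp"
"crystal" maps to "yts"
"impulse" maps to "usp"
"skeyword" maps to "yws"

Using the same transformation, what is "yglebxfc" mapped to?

The pattern: sort the characters into reverse alphabetical order, then keep only the first 3 characters.
Starting from "yglebxfc": after the first operation, "yxlgfecb"; after the second, "yxl".
(Check on "juniper": → "urpnjie" → "urp" ✓)

yxl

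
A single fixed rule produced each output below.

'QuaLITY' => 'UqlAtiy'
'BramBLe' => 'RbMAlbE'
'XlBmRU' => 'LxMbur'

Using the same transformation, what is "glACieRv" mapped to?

LGcaEIVr

Looking at the pairs, the operation is to flip the case of every letter, then swap each adjacent pair of characters (1↔2, 3↔4, ...).
Applying both steps to "glACieRv": "GLacIErV", then "LGcaEIVr".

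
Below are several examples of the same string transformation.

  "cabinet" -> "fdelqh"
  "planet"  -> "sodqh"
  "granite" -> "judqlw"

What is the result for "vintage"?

ylqwdj

What's happening: shift every letter 3 places forward in the alphabet (wrapping around), then delete the last character.
On "vintage": the first step gives "ylqwdjh", and the second then gives "ylqwdj".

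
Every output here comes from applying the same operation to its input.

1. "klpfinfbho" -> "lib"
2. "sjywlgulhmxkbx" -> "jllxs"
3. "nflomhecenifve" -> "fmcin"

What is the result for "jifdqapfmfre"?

Rule — swap the first and last characters, then keep one character in every 3, starting at position 2 (positions 2nd, 5th, 8th, ...).
Doing the same to "jifdqapfmfre": "iqfr".

iqfr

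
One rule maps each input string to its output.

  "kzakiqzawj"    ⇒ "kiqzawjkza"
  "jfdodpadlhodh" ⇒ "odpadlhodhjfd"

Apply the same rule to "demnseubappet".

The rule is to move the first 3 characters to the end (rotate left by 3).
"demnseubappet" → "nseubappetdem".

nseubappetdem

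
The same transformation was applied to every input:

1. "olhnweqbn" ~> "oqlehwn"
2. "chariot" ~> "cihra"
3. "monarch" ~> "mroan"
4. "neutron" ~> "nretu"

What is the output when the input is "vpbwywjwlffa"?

The transformation: delete the last 2 characters, then take characters alternately from the front and the back (1st, last, 2nd, 2nd-last, ...).
Starting from "vpbwywjwlffa": after the first operation, "vpbwywjwlf"; after the second, "vfplbwwjyw".

vfplbwwjyw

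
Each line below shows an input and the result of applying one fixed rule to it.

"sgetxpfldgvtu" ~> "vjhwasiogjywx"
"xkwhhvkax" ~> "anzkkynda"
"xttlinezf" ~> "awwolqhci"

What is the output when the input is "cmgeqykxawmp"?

fpjhtbnadzps

Rule — shift every letter 3 places forward in the alphabet (wrapping around).
Doing the same to "cmgeqykxawmp": "fpjhtbnadzps".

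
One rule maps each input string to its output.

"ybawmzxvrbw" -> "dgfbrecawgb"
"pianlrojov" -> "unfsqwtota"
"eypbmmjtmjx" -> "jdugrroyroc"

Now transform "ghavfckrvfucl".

The transformation: shift every letter 5 places forward in the alphabet (wrapping around).
Applying that to "ghavfckrvfucl" gives "lmfakhpwakzhq".

lmfakhpwakzhq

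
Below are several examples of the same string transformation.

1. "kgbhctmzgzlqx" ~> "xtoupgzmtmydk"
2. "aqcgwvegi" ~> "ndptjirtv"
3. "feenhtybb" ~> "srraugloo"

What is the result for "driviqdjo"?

The pattern: shift every letter 13 places forward in the alphabet (wrapping around) — i.e. ROT13.
For "driviqdjo" the result is "qevivdqwb".

qevivdqwb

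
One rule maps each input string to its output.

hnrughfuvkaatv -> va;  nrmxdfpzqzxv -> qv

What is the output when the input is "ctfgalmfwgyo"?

The pattern: keep one character in every 3, starting at position 3 (positions 3rd, 6th, 9th, ...), then delete the first 2 characters.
Applying both steps to "ctfgalmfwgyo": "flwo", then "wo".

wo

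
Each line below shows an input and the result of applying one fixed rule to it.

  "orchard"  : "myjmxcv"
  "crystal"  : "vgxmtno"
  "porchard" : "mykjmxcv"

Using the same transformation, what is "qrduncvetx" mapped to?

oslmypixqz

The pattern: move the last 2 characters to the front (rotate right by 2), then shift every letter 5 places backward in the alphabet (wrapping around).
"qrduncvetx" → "txqrduncve" → "oslmypixqz".
(Check on "crystal": → "alcryst" → "vgxmtno" ✓)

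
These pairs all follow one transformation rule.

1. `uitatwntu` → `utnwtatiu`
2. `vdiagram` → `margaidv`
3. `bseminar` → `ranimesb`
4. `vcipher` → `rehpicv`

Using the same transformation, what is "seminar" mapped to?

ranimes

Each output is the input with this applied: reverse the string.
So "seminar" becomes "ranimes".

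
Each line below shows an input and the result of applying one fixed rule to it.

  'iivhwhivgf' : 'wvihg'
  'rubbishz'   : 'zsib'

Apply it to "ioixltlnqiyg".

ytolii

In each case the input is transformed by: sort the characters into reverse alphabetical order, then keep every other character starting from the first (positions 1st, 3rd, 5th, ...).
On "ioixltlnqiyg" that produces "ytolii".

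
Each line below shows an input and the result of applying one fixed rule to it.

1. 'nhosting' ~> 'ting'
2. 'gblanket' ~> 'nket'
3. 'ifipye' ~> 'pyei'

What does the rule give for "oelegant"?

Looking at the pairs, the operation is to swap the front and back halves of the string, then keep only the first 4 characters.
"oelegant" → "gantoele" → "gant".

gant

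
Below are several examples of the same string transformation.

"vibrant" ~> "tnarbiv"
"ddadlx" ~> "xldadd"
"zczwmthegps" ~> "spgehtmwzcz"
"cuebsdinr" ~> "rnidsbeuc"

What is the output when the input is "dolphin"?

nihplod

In each case the input is transformed by: reverse the string.
On "dolphin" that produces "nihplod".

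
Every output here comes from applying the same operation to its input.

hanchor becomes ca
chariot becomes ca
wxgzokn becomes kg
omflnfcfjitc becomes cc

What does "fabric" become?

ba

Each output is the input with this applied: sort the characters into reverse alphabetical order, then keep only the last 2 characters.
For "fabric", step one produces "rifcba"; step two turns that into "ba".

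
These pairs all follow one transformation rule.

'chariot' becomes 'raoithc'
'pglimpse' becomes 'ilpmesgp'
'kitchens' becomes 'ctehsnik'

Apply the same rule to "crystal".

syatlrc

In each case the input is transformed by: swap each adjacent pair of characters (1↔2, 3↔4, ...), then move the first 2 characters to the end (rotate left by 2).
"crystal" → "syatlrc".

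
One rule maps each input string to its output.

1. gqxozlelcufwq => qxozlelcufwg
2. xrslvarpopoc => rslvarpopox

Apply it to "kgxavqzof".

gxavqzok

Looking at the pairs, the operation is to delete the last character, then move the first character to the end.
Applying both steps to "kgxavqzof": "kgxavqzo", then "gxavqzok".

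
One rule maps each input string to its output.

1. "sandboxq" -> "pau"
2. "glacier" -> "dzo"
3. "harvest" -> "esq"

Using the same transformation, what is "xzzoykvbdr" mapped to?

The pattern: keep one character in every 3, starting at position 1 (positions 1st, 4th, 7th, ...), then shift every letter 3 places backward in the alphabet (wrapping around).
Applying both steps to "xzzoykvbdr": "xovr", then "ulso".

ulso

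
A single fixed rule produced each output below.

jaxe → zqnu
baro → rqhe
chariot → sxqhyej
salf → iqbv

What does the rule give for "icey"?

The rule is to shift every letter 10 places backward in the alphabet (wrapping around).
Doing the same to "icey": "ysuo".

ysuo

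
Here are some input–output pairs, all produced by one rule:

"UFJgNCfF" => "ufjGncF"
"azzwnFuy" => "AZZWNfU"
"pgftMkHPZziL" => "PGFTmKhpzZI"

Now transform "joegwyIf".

What's happening: flip the case of every letter, then delete the last character.
Applying both steps to "joegwyIf": "JOEGWYiF", then "JOEGWYi".

JOEGWYi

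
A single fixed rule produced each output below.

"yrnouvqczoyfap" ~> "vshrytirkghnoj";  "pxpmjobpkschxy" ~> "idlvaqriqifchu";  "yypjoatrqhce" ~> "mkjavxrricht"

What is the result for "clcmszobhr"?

shuakvevfl

Each output is the input with this applied: shift every letter 7 places backward in the alphabet (wrapping around), then swap the front and back halves of the string.
Working it through for "clcmszobhr": intermediate "vevflshuak", final "shuakvevfl".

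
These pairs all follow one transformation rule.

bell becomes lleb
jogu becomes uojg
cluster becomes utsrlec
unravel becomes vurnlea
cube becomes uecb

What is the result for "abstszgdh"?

Rule — sort the characters into reverse alphabetical order.
Doing the same to "abstszgdh": "ztsshgdba".

ztsshgdba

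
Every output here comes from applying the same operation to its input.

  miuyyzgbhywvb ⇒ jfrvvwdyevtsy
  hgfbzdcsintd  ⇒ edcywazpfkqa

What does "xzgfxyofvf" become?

uwdcuvlcsc

The transformation: shift every letter 3 places backward in the alphabet (wrapping around).
On "xzgfxyofvf" that produces "uwdcuvlcsc".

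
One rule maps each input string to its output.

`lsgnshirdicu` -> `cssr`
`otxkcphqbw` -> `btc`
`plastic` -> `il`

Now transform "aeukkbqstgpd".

The transformation: move the last 3 characters to the front (rotate right by 3), then keep one character in every 3, starting at position 2 (positions 2nd, 5th, 8th, ...).
Working it through for "aeukkbqstgpd": intermediate "gpdaeukkbqst", final "peks".

peks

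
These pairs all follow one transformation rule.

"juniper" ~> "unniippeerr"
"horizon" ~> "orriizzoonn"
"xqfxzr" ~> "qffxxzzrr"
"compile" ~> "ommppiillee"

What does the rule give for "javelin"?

avveelliinn

The rule is to double every character, then delete the first 3 characters.
Applying both steps to "javelin": "jjaavveelliinn", then "avveelliinn".
(Check on "compile": → "ccoommppiillee" → "ommppiillee" ✓)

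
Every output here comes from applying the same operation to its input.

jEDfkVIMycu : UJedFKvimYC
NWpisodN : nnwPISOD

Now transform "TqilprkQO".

otQILPRKq

The pattern: flip the case of every letter, then move the last character to the front.
Applying both steps to "TqilprkQO": "tQILPRKqo", then "otQILPRKq".
(Check on "jEDfkVIMycu": → "JedFKvimYCU" → "UJedFKvimYC" ✓)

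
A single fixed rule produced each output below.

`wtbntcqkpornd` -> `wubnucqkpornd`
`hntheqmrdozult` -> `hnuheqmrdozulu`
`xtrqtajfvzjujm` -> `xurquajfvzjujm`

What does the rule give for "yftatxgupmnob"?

Each output is the input with this applied: replace every "t" with "u".
Applying that to "yftatxgupmnob" gives "yfuauxgupmnob".

yfuauxgupmnob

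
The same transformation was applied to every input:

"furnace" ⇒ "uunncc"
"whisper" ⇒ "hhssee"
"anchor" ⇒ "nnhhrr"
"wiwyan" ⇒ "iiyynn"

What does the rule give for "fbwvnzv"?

bbvvzz

What's happening: keep every other character starting from the second (positions 2nd, 4th, 6th, ...), then double every character.
On "fbwvnzv": the first step gives "bvz", and the second then gives "bbvvzz".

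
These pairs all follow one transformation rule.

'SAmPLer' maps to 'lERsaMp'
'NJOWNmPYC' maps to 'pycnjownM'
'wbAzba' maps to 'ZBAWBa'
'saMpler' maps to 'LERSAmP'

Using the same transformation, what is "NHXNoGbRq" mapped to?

Each output is the input with this applied: flip the case of every letter, then move the last 3 characters to the front (rotate right by 3).
Applying that to "NHXNoGbRq" gives "BrQnhxnOg".

BrQnhxnOg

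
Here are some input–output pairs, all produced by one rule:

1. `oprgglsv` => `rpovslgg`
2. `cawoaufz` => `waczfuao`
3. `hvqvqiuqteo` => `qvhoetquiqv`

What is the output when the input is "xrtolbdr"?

trxrdblo

The transformation: reverse the string, then move the last 3 characters to the front (rotate right by 3).
"xrtolbdr" → "rdblotrx" → "trxrdblo".
(Check on "cawoaufz": → "zfuaowac" → "waczfuao" ✓)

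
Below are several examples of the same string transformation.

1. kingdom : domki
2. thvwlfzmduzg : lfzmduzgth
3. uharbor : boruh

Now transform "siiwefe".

efesi

What's happening: move the first 2 characters to the end (rotate left by 2), then delete the first 2 characters.
"siiwefe" → "iwefesi" → "efesi".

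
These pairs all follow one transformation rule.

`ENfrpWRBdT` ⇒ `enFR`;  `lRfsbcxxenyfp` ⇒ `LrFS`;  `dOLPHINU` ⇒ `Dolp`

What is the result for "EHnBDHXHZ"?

ehNb

In each case the input is transformed by: flip the case of every letter, then keep only the first 4 characters.
Applying both steps to "EHnBDHXHZ": "ehNbdhxhz", then "ehNb".
(Check on "ENfrpWRBdT": → "enFRPwrbDt" → "enFR" ✓)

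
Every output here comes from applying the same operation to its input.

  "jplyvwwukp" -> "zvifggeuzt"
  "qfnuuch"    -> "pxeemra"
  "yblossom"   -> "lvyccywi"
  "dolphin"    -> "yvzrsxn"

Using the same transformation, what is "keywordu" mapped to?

oigybneu

In each case the input is transformed by: shift every letter 10 places forward in the alphabet (wrapping around), then move the first character to the end.
Starting from "keywordu": after the first operation, "uoigybne"; after the second, "oigybneu".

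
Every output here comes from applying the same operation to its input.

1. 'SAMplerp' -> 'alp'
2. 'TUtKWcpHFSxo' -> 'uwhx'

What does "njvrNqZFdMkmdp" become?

jnfkp

What's happening: keep one character in every 3, starting at position 2 (positions 2nd, 5th, 8th, ...), then convert every letter to lowercase.
"njvrNqZFdMkmdp" → "jNFkp" → "jnfkp".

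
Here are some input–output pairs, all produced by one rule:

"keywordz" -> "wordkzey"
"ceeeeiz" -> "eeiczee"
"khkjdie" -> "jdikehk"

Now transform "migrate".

In each case the input is transformed by: swap the first and last characters, then move the first 3 characters to the end (rotate left by 3).
On "migrate": the first step gives "eigratm", and the second then gives "ratmeig".
(Check on "khkjdie": → "ehkjdik" → "jdikehk" ✓)

ratmeig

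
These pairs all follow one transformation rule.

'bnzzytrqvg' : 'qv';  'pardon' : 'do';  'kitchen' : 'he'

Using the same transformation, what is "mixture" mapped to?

The transformation: move the last 3 characters to the front (rotate right by 3), then keep only the first 2 characters.
On "mixture": the first step gives "uremixt", and the second then gives "ur".

ur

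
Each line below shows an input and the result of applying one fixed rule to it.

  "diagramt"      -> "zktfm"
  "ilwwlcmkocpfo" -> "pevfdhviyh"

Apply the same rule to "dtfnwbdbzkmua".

Looking at the pairs, the operation is to delete the first 3 characters, then shift every letter 7 places backward in the alphabet (wrapping around).
Working it through for "dtfnwbdbzkmua": intermediate "nwbdbzkmua", final "gpuwusdfnt".

gpuwusdfnt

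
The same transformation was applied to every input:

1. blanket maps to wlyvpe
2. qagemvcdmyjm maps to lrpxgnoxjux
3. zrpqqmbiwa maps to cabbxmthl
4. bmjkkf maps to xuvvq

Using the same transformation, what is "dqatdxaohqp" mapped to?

What's happening: delete the first character, then shift every letter 11 places forward in the alphabet (wrapping around).
For "dqatdxaohqp", step one produces "qatdxaohqp"; step two turns that into "bleoilzsba".
(Check on "bmjkkf": → "mjkkf" → "xuvvq" ✓)

bleoilzsba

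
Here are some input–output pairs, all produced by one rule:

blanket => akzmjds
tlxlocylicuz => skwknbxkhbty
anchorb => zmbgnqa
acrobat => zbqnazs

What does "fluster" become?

Each output is the input with this applied: shift every letter 1 place backward in the alphabet (wrapping around).
On "fluster" that produces "ektrsdq".

ektrsdq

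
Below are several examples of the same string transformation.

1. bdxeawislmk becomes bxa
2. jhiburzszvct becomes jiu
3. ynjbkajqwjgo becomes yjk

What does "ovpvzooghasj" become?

opz

In each case the input is transformed by: keep every other character starting from the first (positions 1st, 3rd, 5th, ...), then delete the last 3 characters.
For "ovpvzooghasj", step one produces "opzohs"; step two turns that into "opz".
(Check on "bdxeawislmk": → "bxailk" → "bxa" ✓)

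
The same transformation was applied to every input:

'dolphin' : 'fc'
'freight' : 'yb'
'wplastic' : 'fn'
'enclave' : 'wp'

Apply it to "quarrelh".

uy

The transformation: keep one character in every 3, starting at position 3 (positions 3rd, 6th, 9th, ...), then shift every letter 6 places backward in the alphabet (wrapping around).
Working it through for "quarrelh": intermediate "ae", final "uy".
(Check on "dolphin": → "li" → "fc" ✓)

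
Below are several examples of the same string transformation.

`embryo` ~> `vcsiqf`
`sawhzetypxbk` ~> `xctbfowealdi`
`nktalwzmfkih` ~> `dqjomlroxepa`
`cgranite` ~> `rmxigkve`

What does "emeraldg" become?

The pattern: shift every letter 4 places forward in the alphabet (wrapping around), then swap the front and back halves of the string.
On "emeraldg" that produces "ephkiqiv".

ephkiqiv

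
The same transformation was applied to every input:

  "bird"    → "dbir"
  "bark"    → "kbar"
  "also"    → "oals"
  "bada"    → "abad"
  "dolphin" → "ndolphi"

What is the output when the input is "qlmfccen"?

Each output is the input with this applied: move the last character to the front.
Doing the same to "qlmfccen": "nqlmfcce".

nqlmfcce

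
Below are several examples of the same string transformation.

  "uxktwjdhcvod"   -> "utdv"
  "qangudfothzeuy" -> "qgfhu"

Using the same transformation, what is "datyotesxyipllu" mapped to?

The rule is to keep one character in every 3, starting at position 1 (positions 1st, 4th, 7th, ...).
"datyotesxyipllu" → "dyeyl".

dyeyl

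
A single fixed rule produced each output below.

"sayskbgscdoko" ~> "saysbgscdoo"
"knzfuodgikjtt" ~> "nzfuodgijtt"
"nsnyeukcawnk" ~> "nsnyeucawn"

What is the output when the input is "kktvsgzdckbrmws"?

In each case the input is transformed by: remove every "k".
For "kktvsgzdckbrmws" the result is "tvsgzdcbrmws".

tvsgzdcbrmws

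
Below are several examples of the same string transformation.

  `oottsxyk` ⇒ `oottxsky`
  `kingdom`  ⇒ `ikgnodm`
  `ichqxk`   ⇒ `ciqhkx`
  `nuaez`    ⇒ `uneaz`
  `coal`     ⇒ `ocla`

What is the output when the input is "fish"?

ifhs

The pattern: swap each adjacent pair of characters (1↔2, 3↔4, ...).
For "fish" the result is "ifhs".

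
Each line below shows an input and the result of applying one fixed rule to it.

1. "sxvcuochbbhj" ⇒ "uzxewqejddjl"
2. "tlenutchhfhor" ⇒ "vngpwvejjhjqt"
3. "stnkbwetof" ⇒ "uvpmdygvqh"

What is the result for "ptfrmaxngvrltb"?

rvhtoczpixtnvd

The rule is to shift every letter 2 places forward in the alphabet (wrapping around).
For "ptfrmaxngvrltb" the result is "rvhtoczpixtnvd".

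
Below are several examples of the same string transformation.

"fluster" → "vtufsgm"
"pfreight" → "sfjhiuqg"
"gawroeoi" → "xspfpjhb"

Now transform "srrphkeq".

sqilfrts

Each output is the input with this applied: shift every letter 1 place forward in the alphabet (wrapping around), then move the first 2 characters to the end (rotate left by 2).
"srrphkeq" → "tssqilfr" → "sqilfrts".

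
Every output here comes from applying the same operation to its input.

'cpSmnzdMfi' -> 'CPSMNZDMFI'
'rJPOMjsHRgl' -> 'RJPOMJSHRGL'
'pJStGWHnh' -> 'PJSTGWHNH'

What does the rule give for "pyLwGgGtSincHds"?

PYLWGGGTSINCHDS

In each case the input is transformed by: convert every letter to uppercase.
So "pyLwGgGtSincHds" becomes "PYLWGGGTSINCHDS".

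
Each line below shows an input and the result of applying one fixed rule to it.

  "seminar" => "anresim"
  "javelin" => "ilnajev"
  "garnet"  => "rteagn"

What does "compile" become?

lieocpm

The pattern: swap each adjacent pair of characters (1↔2, 3↔4, ...), then move the last 3 characters to the front (rotate right by 3).
On "compile": the first step gives "ocpmlie", and the second then gives "lieocpm".
(Check on "javelin": → "ajeviln" → "ilnajev" ✓)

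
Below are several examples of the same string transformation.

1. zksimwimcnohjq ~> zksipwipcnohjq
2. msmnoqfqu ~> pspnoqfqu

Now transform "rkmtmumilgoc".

rkptpupilgoc

Rule — replace every "m" with "p".
So "rkmtmumilgoc" becomes "rkptpupilgoc".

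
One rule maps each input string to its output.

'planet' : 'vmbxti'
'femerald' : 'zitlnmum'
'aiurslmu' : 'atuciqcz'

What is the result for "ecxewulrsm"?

Rule — swap the front and back halves of the string, then shift every letter 8 places forward in the alphabet (wrapping around).
"ecxewulrsm" → "ctzaumkfme".

ctzaumkfme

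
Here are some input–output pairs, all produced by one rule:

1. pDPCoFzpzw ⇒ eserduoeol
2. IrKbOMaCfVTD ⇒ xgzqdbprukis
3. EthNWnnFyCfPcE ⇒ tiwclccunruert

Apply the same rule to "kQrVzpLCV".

The rule is to shift every letter 11 places backward in the alphabet (wrapping around), then convert every letter to lowercase.
For "kQrVzpLCV", step one produces "zFgKoeARK"; step two turns that into "zfgkoeark".

zfgkoeark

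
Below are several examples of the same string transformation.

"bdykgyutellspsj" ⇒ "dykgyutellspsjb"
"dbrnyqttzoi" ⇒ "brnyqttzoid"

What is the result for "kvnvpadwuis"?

The rule is to move the first character to the end.
Applying that to "kvnvpadwuis" gives "vnvpadwuisk".

vnvpadwuisk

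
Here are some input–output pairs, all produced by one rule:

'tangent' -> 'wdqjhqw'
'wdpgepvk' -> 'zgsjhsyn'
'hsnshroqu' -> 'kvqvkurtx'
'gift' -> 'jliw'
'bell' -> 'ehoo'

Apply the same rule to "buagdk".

exdjgn

In each case the input is transformed by: shift every letter 3 places forward in the alphabet (wrapping around).
Doing the same to "buagdk": "exdjgn".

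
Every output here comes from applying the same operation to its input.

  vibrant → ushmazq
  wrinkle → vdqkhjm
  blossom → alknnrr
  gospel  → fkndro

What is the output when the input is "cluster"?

bqkdtsr

The pattern: shift every letter 1 place backward in the alphabet (wrapping around), then take characters alternately from the front and the back (1st, last, 2nd, 2nd-last, ...).
"cluster" → "bktrsdq" → "bqkdtsr".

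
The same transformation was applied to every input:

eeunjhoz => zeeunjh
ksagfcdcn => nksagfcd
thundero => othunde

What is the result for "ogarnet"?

The transformation: move the last character to the front, then delete the last character.
On "ogarnet" that produces "togarn".

togarn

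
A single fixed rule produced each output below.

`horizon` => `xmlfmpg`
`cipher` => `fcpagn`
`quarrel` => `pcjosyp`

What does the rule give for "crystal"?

ryjapwq

The rule is to shift every letter 2 places backward in the alphabet (wrapping around), then move the last 3 characters to the front (rotate right by 3).
On "crystal": the first step gives "apwqryj", and the second then gives "ryjapwq".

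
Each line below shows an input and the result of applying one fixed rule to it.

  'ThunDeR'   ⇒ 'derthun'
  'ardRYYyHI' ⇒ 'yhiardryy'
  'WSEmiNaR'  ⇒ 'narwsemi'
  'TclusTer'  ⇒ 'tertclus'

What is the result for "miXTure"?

Looking at the pairs, the operation is to move the last 3 characters to the front (rotate right by 3), then convert every letter to lowercase.
For "miXTure", step one produces "uremiXT"; step two turns that into "uremixt".

uremixt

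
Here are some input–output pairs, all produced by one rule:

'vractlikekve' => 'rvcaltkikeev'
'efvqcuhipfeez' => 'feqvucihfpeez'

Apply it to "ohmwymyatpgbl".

howmmyayptbgl

Looking at the pairs, the operation is to swap each adjacent pair of characters (1↔2, 3↔4, ...).
Applying that to "ohmwymyatpgbl" gives "howmmyayptbgl".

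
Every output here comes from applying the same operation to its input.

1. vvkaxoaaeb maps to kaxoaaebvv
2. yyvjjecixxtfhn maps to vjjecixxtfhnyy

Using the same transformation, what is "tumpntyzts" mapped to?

mpntyztstu

The rule is to move the first 2 characters to the end (rotate left by 2).
On "tumpntyzts" that produces "mpntyztstu".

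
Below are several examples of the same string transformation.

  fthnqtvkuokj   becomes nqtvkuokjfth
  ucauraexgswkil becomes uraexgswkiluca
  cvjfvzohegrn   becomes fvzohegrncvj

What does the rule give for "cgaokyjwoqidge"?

okyjwoqidgecga

Looking at the pairs, the operation is to move the first 3 characters to the end (rotate left by 3).
For "cgaokyjwoqidge" the result is "okyjwoqidgecga".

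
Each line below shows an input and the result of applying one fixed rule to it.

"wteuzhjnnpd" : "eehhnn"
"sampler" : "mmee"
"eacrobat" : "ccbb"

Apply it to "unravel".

In each case the input is transformed by: keep one character in every 3, starting at position 3 (positions 3rd, 6th, 9th, ...), then double every character.
Doing the same to "unravel": "rree".
(Check on "sampler": → "me" → "mmee" ✓)

rree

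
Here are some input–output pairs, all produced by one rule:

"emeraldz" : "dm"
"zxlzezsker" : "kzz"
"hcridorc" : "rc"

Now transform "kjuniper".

Each output is the input with this applied: swap the front and back halves of the string, then keep one character in every 3, starting at position 3 (positions 3rd, 6th, 9th, ...).
"kjuniper" → "iperkjun" → "ej".

ej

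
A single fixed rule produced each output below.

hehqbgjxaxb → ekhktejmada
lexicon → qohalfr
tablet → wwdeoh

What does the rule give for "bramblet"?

In each case the input is transformed by: move the last character to the front, then shift every letter 3 places forward in the alphabet (wrapping around).
Applying both steps to "bramblet": "tbramble", then "weudpeoh".

weudpeoh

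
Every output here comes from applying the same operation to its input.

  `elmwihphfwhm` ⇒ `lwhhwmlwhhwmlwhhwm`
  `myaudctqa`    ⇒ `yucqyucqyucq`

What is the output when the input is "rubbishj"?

Rule — keep every other character starting from the second (positions 2nd, 4th, 6th, ...), then write the whole string 3 times in a row.
Starting from "rubbishj": after the first operation, "ubsj"; after the second, "ubsjubsjubsj".
(Check on "myaudctqa": → "yucq" → "yucqyucqyucq" ✓)

ubsjubsjubsj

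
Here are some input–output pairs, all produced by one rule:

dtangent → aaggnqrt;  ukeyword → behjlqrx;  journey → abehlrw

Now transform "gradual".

The transformation: shift every letter 13 places forward in the alphabet (wrapping around) — i.e. ROT13, then sort the characters into alphabetical order.
Working it through for "gradual": intermediate "tenqhny", final "ehnnqty".

ehnnqty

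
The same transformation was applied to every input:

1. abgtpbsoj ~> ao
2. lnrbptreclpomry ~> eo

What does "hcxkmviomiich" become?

ioii

Looking at the pairs, the operation is to keep only the vowels.
For "hcxkmviomiich" the result is "ioii".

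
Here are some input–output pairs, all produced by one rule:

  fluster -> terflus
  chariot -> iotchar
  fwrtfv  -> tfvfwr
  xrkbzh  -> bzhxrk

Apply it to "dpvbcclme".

Rule — move the last 3 characters to the front (rotate right by 3).
On "dpvbcclme" that produces "lmedpvbcc".

lmedpvbcc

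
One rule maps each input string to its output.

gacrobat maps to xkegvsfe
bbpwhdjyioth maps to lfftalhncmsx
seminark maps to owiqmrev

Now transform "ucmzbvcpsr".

vygqdfzgtw

Each output is the input with this applied: shift every letter 4 places forward in the alphabet (wrapping around), then move the last character to the front.
Working it through for "ucmzbvcpsr": intermediate "ygqdfzgtwv", final "vygqdfzgtw".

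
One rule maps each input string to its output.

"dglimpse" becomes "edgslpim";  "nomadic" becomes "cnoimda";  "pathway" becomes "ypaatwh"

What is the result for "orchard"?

What's happening: swap the first and last characters, then take characters alternately from the front and the back (1st, last, 2nd, 2nd-last, ...).
"orchard" → "drcharo" → "dorrcah".

dorrcah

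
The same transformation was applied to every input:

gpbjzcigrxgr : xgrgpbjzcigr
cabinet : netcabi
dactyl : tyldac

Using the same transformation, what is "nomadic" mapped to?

Each output is the input with this applied: move the last 3 characters to the front (rotate right by 3).
"nomadic" → "dicnoma".

dicnoma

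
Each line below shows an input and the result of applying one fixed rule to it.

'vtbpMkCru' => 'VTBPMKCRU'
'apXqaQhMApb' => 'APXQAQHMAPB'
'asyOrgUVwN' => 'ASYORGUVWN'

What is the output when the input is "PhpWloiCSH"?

PHPWLOICSH

Looking at the pairs, the operation is to convert every letter to uppercase.
"PhpWloiCSH" → "PHPWLOICSH".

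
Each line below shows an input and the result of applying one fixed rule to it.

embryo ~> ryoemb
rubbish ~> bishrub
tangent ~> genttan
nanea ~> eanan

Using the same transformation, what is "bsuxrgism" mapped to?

xrgismbsu

What's happening: move the first 3 characters to the end (rotate left by 3).
Doing the same to "bsuxrgism": "xrgismbsu".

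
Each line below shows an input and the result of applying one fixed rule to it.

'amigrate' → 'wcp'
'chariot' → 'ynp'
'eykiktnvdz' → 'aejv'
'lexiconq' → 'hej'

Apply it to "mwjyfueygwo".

The pattern: shift every letter 4 places backward in the alphabet (wrapping around), then keep one character in every 3, starting at position 1 (positions 1st, 4th, 7th, ...).
Doing the same to "mwjyfueygwo": "iuas".

iuas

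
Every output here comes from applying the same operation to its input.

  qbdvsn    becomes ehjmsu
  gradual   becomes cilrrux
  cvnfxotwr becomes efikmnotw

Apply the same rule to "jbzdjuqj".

Each output is the input with this applied: shift every letter 9 places backward in the alphabet (wrapping around), then sort the characters into alphabetical order.
Starting from "jbzdjuqj": after the first operation, "asqualha"; after the second, "aaahlqsu".

aaahlqsu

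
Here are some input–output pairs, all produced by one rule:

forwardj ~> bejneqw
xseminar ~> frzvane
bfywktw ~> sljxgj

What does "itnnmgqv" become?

Looking at the pairs, the operation is to shift every letter 13 places forward in the alphabet (wrapping around) — i.e. ROT13, then delete the first character.
Working it through for "itnnmgqv": intermediate "vgaaztdi", final "gaaztdi".

gaaztdi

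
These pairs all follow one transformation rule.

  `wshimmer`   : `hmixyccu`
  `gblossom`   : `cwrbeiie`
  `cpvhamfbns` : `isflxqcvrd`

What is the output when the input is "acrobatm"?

Looking at the pairs, the operation is to shift every letter 10 places backward in the alphabet (wrapping around), then move the last character to the front.
Applying that to "acrobatm" gives "cqsherqj".
(Check on "gblossom": → "wrbeiiec" → "cwrbeiie" ✓)

cqsherqj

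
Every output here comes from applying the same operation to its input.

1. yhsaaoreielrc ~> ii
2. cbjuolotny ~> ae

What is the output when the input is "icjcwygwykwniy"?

ae

What's happening: shift every letter 9 places backward in the alphabet (wrapping around), then keep only the vowels.
"icjcwygwykwniy" → "ae".
(Check on "yhsaaoreielrc": → "pyjrrfivzvcit" → "ii" ✓)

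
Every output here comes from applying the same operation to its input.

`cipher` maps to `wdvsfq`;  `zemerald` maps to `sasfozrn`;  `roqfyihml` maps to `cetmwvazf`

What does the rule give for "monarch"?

cbofqva

Rule — move the first character to the end, then shift every letter 12 places backward in the alphabet (wrapping around).
Applying both steps to "monarch": "onarchm", then "cbofqva".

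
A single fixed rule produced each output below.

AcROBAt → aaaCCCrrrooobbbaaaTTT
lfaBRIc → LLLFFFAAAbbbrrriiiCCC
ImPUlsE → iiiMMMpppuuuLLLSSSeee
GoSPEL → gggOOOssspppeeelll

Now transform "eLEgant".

Each output is the input with this applied: repeat every character 3 times, then flip the case of every letter.
So "eLEgant" becomes "EEEllleeeGGGAAANNNTTT".

EEEllleeeGGGAAANNNTTT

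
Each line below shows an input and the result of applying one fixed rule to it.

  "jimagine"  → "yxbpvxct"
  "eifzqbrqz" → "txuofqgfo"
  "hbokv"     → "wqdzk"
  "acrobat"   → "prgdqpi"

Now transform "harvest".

wpgkthi

The transformation: shift every letter 11 places backward in the alphabet (wrapping around).
Doing the same to "harvest": "wpgkthi".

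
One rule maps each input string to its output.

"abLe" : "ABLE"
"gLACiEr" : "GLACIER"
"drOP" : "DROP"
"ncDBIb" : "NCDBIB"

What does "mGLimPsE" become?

Each output is the input with this applied: convert every letter to uppercase.
On "mGLimPsE" that produces "MGLIMPSE".

MGLIMPSE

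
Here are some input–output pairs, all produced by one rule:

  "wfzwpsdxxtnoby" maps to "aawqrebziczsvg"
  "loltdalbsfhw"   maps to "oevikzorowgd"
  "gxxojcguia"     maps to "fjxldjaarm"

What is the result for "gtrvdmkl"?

gpnojwuy

Looking at the pairs, the operation is to shift every letter 3 places forward in the alphabet (wrapping around), then swap the front and back halves of the string.
Applying that to "gtrvdmkl" gives "gpnojwuy".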